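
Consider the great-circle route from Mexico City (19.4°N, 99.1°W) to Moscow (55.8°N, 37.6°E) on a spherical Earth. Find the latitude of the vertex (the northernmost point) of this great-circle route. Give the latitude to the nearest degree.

The great circle lies in the plane with unit normal n̂ = (p₁ × p₂)/|p₁ × p₂|.
Here n̂_z ≈ +0.366; the vertex latitude is φ_max = arccos|n̂_z| ≈ 68.5°.

≈ 69°N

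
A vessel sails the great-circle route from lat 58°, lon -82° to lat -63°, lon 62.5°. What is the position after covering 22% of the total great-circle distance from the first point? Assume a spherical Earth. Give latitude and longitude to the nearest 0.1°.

≈ lat 32.0°, lon -45.9°

Convert each endpoint to a unit vector on the sphere (x = cos φ cos λ, y = cos φ sin λ, z = sin φ).
The central angle between the endpoints is δ = arccos(p₁·p₂) ≈ 2.829 rad (162.1°).
Interpolate at f = 0.22 with slerp weights a = sin((1−f)δ)/sin δ ≈ 2.615, b = sin(fδ)/sin δ ≈ 1.894.
p = a·p₁ + b·p₂ ≈ (0.590, -0.609, 0.530); φ = arcsin(p_z) ≈ 31.99°, λ = atan2(p_y, p_x) ≈ -45.93°.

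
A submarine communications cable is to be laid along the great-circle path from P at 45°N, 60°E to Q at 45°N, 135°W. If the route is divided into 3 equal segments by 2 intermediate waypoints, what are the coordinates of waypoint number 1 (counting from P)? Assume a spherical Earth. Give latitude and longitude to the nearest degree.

≈ 73°N, 79°E

The haversine formula gives a central angle δ ≈ 1.554 rad (89.0°) between the endpoints.
Interpolate at f = 1/3 with slerp weights a = sin((1−f)δ)/sin δ ≈ 0.860, b = sin(fδ)/sin δ ≈ 0.495.
p = a·p₁ + b·p₂ ≈ (0.057, 0.279, 0.959); φ = arcsin(p_z) ≈ 73.44°, λ = atan2(p_y, p_x) ≈ 78.54°.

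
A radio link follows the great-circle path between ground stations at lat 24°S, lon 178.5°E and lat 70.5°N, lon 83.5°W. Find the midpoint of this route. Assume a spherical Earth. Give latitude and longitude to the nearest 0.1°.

The haversine formula gives a central angle δ ≈ 2.011 rad (115.2°) between the endpoints.
Interpolate at f = 1/2 with slerp weights a = sin((1−f)δ)/sin δ ≈ 0.933, b = sin(fδ)/sin δ ≈ 0.933.
p = a·p₁ + b·p₂ ≈ (-0.817, -0.287, 0.500); φ = arcsin(p_z) ≈ 30.01°, λ = atan2(p_y, p_x) ≈ -160.63°.

≈ lat 30.0°N, lon 160.6°W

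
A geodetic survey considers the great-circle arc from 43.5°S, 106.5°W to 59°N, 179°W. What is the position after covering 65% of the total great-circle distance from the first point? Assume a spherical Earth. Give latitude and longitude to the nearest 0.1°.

≈ 25.6°N, 143.7°W

Write both endpoints as unit vectors p₁, p₂ with components (cos φ cos λ, cos φ sin λ, sin φ).
The central angle between the endpoints is δ = arccos(p₁·p₂) ≈ 2.069 rad (118.5°).
Interpolate at f = 0.65 with slerp weights a = sin((1−f)δ)/sin δ ≈ 0.754, b = sin(fδ)/sin δ ≈ 1.109.
p = a·p₁ + b·p₂ ≈ (-0.727, -0.534, 0.432); φ = arcsin(p_z) ≈ 25.58°, λ = atan2(p_y, p_x) ≈ -143.67°.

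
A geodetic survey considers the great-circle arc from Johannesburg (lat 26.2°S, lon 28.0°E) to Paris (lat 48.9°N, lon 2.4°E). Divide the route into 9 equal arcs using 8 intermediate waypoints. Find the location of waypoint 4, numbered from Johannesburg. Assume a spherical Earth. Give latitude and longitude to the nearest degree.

From cos δ = sin φ₁ sin φ₂ + cos φ₁ cos φ₂ cos Δλ, the central angle is δ ≈ 1.370 rad (78.5°).
Interpolate at f = 4/9 with slerp weights a = sin((1−f)δ)/sin δ ≈ 0.704, b = sin(fδ)/sin δ ≈ 0.584.
p = a·p₁ + b·p₂ ≈ (0.941, 0.313, 0.129); φ = arcsin(p_z) ≈ 7.42°, λ = atan2(p_y, p_x) ≈ 18.37°.

≈ lat 7°N, lon 18°E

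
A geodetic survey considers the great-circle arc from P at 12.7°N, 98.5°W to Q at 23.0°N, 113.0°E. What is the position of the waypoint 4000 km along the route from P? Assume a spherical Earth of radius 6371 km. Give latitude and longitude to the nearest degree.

Write both endpoints as unit vectors p₁, p₂ with components (cos φ cos λ, cos φ sin λ, sin φ).
The central angle between the endpoints is δ = arccos(p₁·p₂) ≈ 2.318 rad (132.8°). The total great-circle distance is δ·R ≈ 2.318 × 6371 ≈ 14769 km, so the target fraction is f = 4000/14769 ≈ 0.271.
Interpolate at f ≈ 0.271 with slerp weights a = sin((1−f)δ)/sin δ ≈ 1.354, b = sin(fδ)/sin δ ≈ 0.801.
p = a·p₁ + b·p₂ ≈ (-0.483, -0.627, 0.611); φ = arcsin(p_z) ≈ 37.63°, λ = atan2(p_y, p_x) ≈ -127.60°.

≈ 38°N, 128°W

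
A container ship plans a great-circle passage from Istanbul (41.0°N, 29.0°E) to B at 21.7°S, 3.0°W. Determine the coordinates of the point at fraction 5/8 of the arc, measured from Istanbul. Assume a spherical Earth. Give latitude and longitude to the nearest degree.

≈ 2°N, 8°E

From cos δ = sin φ₁ sin φ₂ + cos φ₁ cos φ₂ cos Δλ, the central angle is δ ≈ 1.211 rad (69.4°).
Interpolate at f = 5/8 with slerp weights a = sin((1−f)δ)/sin δ ≈ 0.469, b = sin(fδ)/sin δ ≈ 0.734.
p = a·p₁ + b·p₂ ≈ (0.990, 0.136, 0.036); φ = arcsin(p_z) ≈ 2.08°, λ = atan2(p_y, p_x) ≈ 7.81°.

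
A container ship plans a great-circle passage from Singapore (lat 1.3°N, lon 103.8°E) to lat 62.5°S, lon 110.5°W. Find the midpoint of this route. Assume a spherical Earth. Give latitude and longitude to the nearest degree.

≈ lat 52°S, lon 127°E

Write both endpoints as unit vectors p₁, p₂ with components (cos φ cos λ, cos φ sin λ, sin φ).
The central angle between the endpoints is δ = arccos(p₁·p₂) ≈ 1.984 rad (113.7°).
Interpolate at f = 1/2 with slerp weights a = sin((1−f)δ)/sin δ ≈ 0.914, b = sin(fδ)/sin δ ≈ 0.914.
p = a·p₁ + b·p₂ ≈ (-0.366, 0.492, -0.790); φ = arcsin(p_z) ≈ -52.18°, λ = atan2(p_y, p_x) ≈ 126.62°.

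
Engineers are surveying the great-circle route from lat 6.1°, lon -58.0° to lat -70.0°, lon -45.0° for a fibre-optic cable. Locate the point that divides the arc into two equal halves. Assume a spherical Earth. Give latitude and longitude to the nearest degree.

Write both endpoints as unit vectors p₁, p₂ with components (cos φ cos λ, cos φ sin λ, sin φ).
The central angle between the endpoints is δ = arccos(p₁·p₂) ≈ 1.337 rad (76.6°).
Interpolate at f = 1/2 with slerp weights a = sin((1−f)δ)/sin δ ≈ 0.637, b = sin(fδ)/sin δ ≈ 0.637.
p = a·p₁ + b·p₂ ≈ (0.490, -0.691, -0.531); φ = arcsin(p_z) ≈ -32.08°, λ = atan2(p_y, p_x) ≈ -54.68°.

≈ lat -32°, lon -55°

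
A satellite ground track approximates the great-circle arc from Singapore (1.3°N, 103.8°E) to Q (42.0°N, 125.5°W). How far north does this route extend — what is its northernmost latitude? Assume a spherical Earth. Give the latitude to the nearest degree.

The great circle lies in the plane with unit normal n̂ = (p₁ × p₂)/|p₁ × p₂|.
Here n̂_z ≈ +0.638; the vertex latitude is φ_max = arccos|n̂_z| ≈ 50.4°.
Check via Clairaut: cos φ_max = |cos φ₁| · sin C = cos(1.3°)·sin(39.6°) ≈ 0.638, again giving ≈ 50.4°.

≈ 50°N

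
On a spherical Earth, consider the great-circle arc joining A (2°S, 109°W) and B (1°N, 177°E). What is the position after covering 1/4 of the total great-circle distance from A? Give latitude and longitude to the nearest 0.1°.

≈ (1.4°S, 127.5°W)

Write both endpoints as unit vectors p₁, p₂ with components (cos φ cos λ, cos φ sin λ, sin φ).
The central angle between the endpoints is δ = arccos(p₁·p₂) ≈ 1.292 rad (74.0°).
Interpolate at f = 1/4 with slerp weights a = sin((1−f)δ)/sin δ ≈ 0.858, b = sin(fδ)/sin δ ≈ 0.330.
p = a·p₁ + b·p₂ ≈ (-0.609, -0.793, -0.024); φ = arcsin(p_z) ≈ -1.38°, λ = atan2(p_y, p_x) ≈ -127.51°.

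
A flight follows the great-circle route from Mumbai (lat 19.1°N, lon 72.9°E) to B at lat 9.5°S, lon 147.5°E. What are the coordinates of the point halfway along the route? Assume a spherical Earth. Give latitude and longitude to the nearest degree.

≈ lat 6°N, lon 111°E

Write both endpoints as unit vectors p₁, p₂ with components (cos φ cos λ, cos φ sin λ, sin φ).
The central angle between the endpoints is δ = arccos(p₁·p₂) ≈ 1.376 rad (78.8°).
Interpolate at f = 1/2 with slerp weights a = sin((1−f)δ)/sin δ ≈ 0.647, b = sin(fδ)/sin δ ≈ 0.647.
p = a·p₁ + b·p₂ ≈ (-0.359, 0.928, 0.105); φ = arcsin(p_z) ≈ 6.03°, λ = atan2(p_y, p_x) ≈ 111.13°.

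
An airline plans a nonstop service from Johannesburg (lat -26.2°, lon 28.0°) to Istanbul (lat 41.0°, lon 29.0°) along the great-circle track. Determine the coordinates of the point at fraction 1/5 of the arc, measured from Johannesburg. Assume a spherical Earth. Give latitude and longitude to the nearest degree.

≈ lat -13°, lon 28°

Write both endpoints as unit vectors p₁, p₂ with components (cos φ cos λ, cos φ sin λ, sin φ).
The central angle between the endpoints is δ = arccos(p₁·p₂) ≈ 1.173 rad (67.2°).
Interpolate at f = 1/5 with slerp weights a = sin((1−f)δ)/sin δ ≈ 0.875, b = sin(fδ)/sin δ ≈ 0.252.
p = a·p₁ + b·p₂ ≈ (0.860, 0.461, -0.221); φ = arcsin(p_z) ≈ -12.76°, λ = atan2(p_y, p_x) ≈ 28.20°.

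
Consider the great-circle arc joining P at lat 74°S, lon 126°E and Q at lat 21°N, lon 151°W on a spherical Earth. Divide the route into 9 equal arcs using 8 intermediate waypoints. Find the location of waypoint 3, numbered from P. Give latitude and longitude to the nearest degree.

The haversine formula gives a central angle δ ≈ 1.889 rad (108.2°) between the endpoints.
Interpolate at f = 3/9 with slerp weights a = sin((1−f)δ)/sin δ ≈ 1.002, b = sin(fδ)/sin δ ≈ 0.620.
p = a·p₁ + b·p₂ ≈ (-0.669, -0.057, -0.741); φ = arcsin(p_z) ≈ -47.84°, λ = atan2(p_y, p_x) ≈ -175.11°.

≈ lat 48°S, lon 175°W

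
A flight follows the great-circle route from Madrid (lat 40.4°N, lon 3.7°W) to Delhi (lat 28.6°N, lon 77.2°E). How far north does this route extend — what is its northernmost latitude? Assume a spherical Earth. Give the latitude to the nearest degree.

≈ 43°N

The great circle lies in the plane with unit normal n̂ = (p₁ × p₂)/|p₁ × p₂|.
Here n̂_z ≈ +0.726; the vertex latitude is φ_max = arccos|n̂_z| ≈ 43.4°.
Check via Clairaut: cos φ_max = |cos φ₁| · sin C = cos(40.4°)·sin(72.4°) ≈ 0.726, again giving ≈ 43.4°.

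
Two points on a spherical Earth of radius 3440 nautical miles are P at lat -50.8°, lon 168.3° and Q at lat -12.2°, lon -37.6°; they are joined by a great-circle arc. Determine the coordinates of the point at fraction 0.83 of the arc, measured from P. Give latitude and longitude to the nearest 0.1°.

Convert each endpoint to a unit vector on the sphere (x = cos φ cos λ, y = cos φ sin λ, z = sin φ).
The central angle between the endpoints is δ = arccos(p₁·p₂) ≈ 1.974 rad (113.1°).
Interpolate at f = 0.83 with slerp weights a = sin((1−f)δ)/sin δ ≈ 0.358, b = sin(fδ)/sin δ ≈ 1.085.
p = a·p₁ + b·p₂ ≈ (0.618, -0.601, -0.507); φ = arcsin(p_z) ≈ -30.43°, λ = atan2(p_y, p_x) ≈ -44.18°.

≈ lat -30.4°, lon -44.2°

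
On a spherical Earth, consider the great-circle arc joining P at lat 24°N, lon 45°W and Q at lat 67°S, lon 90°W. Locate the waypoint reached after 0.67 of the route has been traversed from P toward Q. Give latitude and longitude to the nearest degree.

From cos δ = sin φ₁ sin φ₂ + cos φ₁ cos φ₂ cos Δλ, the central angle is δ ≈ 1.693 rad (97.0°).
Interpolate at f = 0.67 with slerp weights a = sin((1−f)δ)/sin δ ≈ 0.534, b = sin(fδ)/sin δ ≈ 0.913.
p = a·p₁ + b·p₂ ≈ (0.345, -0.702, -0.623); φ = arcsin(p_z) ≈ -38.56°, λ = atan2(p_y, p_x) ≈ -63.82°.

≈ lat 39°S, lon 64°W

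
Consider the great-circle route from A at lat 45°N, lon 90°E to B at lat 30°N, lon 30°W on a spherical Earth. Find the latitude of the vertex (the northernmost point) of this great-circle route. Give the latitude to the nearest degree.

≈ 58°N

The great circle lies in the plane with unit normal n̂ = (p₁ × p₂)/|p₁ × p₂|.
Here n̂_z ≈ -0.531; the vertex latitude is φ_max = arccos|n̂_z| ≈ 57.9°.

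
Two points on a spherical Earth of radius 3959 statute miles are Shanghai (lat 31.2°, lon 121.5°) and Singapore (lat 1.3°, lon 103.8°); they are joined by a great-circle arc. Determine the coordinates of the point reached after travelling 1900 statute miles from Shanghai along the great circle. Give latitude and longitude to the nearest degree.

≈ lat 7°, lon 107°

Write both endpoints as unit vectors p₁, p₂ with components (cos φ cos λ, cos φ sin λ, sin φ).
The central angle between the endpoints is δ = arccos(p₁·p₂) ≈ 0.598 rad (34.3°). The total great-circle distance is δ·R ≈ 0.598 × 3959 ≈ 2368 mi, so the target fraction is f = 1900/2368 ≈ 0.802.
Interpolate at f ≈ 0.802 with slerp weights a = sin((1−f)δ)/sin δ ≈ 0.209, b = sin(fδ)/sin δ ≈ 0.820.
p = a·p₁ + b·p₂ ≈ (-0.289, 0.949, 0.127); φ = arcsin(p_z) ≈ 7.30°, λ = atan2(p_y, p_x) ≈ 106.95°.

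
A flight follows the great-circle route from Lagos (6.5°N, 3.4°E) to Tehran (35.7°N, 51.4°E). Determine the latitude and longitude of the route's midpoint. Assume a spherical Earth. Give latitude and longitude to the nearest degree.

≈ (23°N, 25°E)

The haversine formula gives a central angle δ ≈ 0.920 rad (52.7°) between the endpoints.
Interpolate at f = 1/2 with slerp weights a = sin((1−f)δ)/sin δ ≈ 0.558, b = sin(fδ)/sin δ ≈ 0.558.
p = a·p₁ + b·p₂ ≈ (0.836, 0.387, 0.389); φ = arcsin(p_z) ≈ 22.88°, λ = atan2(p_y, p_x) ≈ 24.84°.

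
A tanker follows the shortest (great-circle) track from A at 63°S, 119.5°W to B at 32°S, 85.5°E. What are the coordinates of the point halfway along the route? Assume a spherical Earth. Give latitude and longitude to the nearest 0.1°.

From cos δ = sin φ₁ sin φ₂ + cos φ₁ cos φ₂ cos Δλ, the central angle is δ ≈ 1.447 rad (82.9°).
Interpolate at f = 1/2 with slerp weights a = sin((1−f)δ)/sin δ ≈ 0.667, b = sin(fδ)/sin δ ≈ 0.667.
p = a·p₁ + b·p₂ ≈ (-0.105, 0.300, -0.948); φ = arcsin(p_z) ≈ -71.45°, λ = atan2(p_y, p_x) ≈ 109.22°.

≈ 71.4°S, 109.2°E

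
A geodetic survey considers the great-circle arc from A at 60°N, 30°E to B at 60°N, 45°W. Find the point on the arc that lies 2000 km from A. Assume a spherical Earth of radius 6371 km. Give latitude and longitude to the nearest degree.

≈ 65°N, 8°W

Convert each endpoint to a unit vector on the sphere (x = cos φ cos λ, y = cos φ sin λ, z = sin φ).
The central angle between the endpoints is δ = arccos(p₁·p₂) ≈ 0.619 rad (35.4°). The total great-circle distance is δ·R ≈ 0.619 × 6371 ≈ 3941 km, so the target fraction is f = 2000/3941 ≈ 0.507.
Interpolate at f ≈ 0.507 with slerp weights a = sin((1−f)δ)/sin δ ≈ 0.517, b = sin(fδ)/sin δ ≈ 0.533.
p = a·p₁ + b·p₂ ≈ (0.412, -0.059, 0.909); φ = arcsin(p_z) ≈ 65.39°, λ = atan2(p_y, p_x) ≈ -8.14°.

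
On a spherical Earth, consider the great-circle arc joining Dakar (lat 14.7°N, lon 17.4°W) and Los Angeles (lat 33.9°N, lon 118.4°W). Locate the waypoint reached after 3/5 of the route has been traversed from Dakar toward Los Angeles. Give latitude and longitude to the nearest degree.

≈ lat 37°N, lon 74°W

Convert each endpoint to a unit vector on the sphere (x = cos φ cos λ, y = cos φ sin λ, z = sin φ).
The central angle between the endpoints is δ = arccos(p₁·p₂) ≈ 1.582 rad (90.7°).
Interpolate at f = 3/5 with slerp weights a = sin((1−f)δ)/sin δ ≈ 0.592, b = sin(fδ)/sin δ ≈ 0.813.
p = a·p₁ + b·p₂ ≈ (0.225, -0.765, 0.604); φ = arcsin(p_z) ≈ 37.13°, λ = atan2(p_y, p_x) ≈ -73.61°.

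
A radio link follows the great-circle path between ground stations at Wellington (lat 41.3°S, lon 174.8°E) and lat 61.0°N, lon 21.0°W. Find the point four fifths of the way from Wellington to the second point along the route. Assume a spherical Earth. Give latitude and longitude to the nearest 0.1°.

≈ lat 73.2°N, lon 105.2°W

Write both endpoints as unit vectors p₁, p₂ with components (cos φ cos λ, cos φ sin λ, sin φ).
The central angle between the endpoints is δ = arccos(p₁·p₂) ≈ 2.759 rad (158.1°).
Interpolate at f = 4/5 with slerp weights a = sin((1−f)δ)/sin δ ≈ 1.404, b = sin(fδ)/sin δ ≈ 2.154.
p = a·p₁ + b·p₂ ≈ (-0.076, -0.279, 0.957); φ = arcsin(p_z) ≈ 73.22°, λ = atan2(p_y, p_x) ≈ -105.17°.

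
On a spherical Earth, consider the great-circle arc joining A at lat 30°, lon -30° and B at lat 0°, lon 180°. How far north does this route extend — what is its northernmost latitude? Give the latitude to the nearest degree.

The great circle lies in the plane with unit normal n̂ = (p₁ × p₂)/|p₁ × p₂|.
Here n̂_z ≈ -0.655; the vertex latitude is φ_max = arccos|n̂_z| ≈ 49.1°.
Check via Clairaut: cos φ_max = |cos φ₁| · sin C = cos(30.0°)·sin(49.1°) ≈ 0.655, again giving ≈ 49.1°.

≈ 49°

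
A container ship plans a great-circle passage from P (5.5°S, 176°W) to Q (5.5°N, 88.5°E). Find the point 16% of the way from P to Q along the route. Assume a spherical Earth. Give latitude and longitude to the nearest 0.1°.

Convert each endpoint to a unit vector on the sphere (x = cos φ cos λ, y = cos φ sin λ, z = sin φ).
The central angle between the endpoints is δ = arccos(p₁·p₂) ≈ 1.675 rad (96.0°).
Interpolate at f = 0.16 with slerp weights a = sin((1−f)δ)/sin δ ≈ 0.992, b = sin(fδ)/sin δ ≈ 0.266.
p = a·p₁ + b·p₂ ≈ (-0.978, 0.196, -0.070); φ = arcsin(p_z) ≈ -3.99°, λ = atan2(p_y, p_x) ≈ 168.66°.

≈ (4.0°S, 168.7°E)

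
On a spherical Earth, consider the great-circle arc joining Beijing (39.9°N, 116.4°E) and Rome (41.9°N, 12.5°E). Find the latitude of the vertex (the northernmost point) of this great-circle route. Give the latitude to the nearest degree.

The great circle lies in the plane with unit normal n̂ = (p₁ × p₂)/|p₁ × p₂|.
Here n̂_z ≈ -0.579; the vertex latitude is φ_max = arccos|n̂_z| ≈ 54.6°.

≈ 55°N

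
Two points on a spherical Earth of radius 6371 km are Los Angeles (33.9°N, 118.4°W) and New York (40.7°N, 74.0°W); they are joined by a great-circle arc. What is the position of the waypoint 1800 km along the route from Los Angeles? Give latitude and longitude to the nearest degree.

Write both endpoints as unit vectors p₁, p₂ with components (cos φ cos λ, cos φ sin λ, sin φ).
The central angle between the endpoints is δ = arccos(p₁·p₂) ≈ 0.621 rad (35.6°). The total great-circle distance is δ·R ≈ 0.621 × 6371 ≈ 3956 km, so the target fraction is f = 1800/3956 ≈ 0.455.
Interpolate at f ≈ 0.455 with slerp weights a = sin((1−f)δ)/sin δ ≈ 0.571, b = sin(fδ)/sin δ ≈ 0.479.
p = a·p₁ + b·p₂ ≈ (-0.125, -0.766, 0.631); φ = arcsin(p_z) ≈ 39.10°, λ = atan2(p_y, p_x) ≈ -99.28°.

≈ 39°N, 99°W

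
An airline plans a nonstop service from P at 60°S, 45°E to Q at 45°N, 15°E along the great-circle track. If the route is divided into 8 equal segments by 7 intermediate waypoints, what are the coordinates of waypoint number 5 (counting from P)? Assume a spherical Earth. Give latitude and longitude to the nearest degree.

≈ 5°N, 25°E

Write both endpoints as unit vectors p₁, p₂ with components (cos φ cos λ, cos φ sin λ, sin φ).
The central angle between the endpoints is δ = arccos(p₁·p₂) ≈ 1.882 rad (107.8°).
Interpolate at f = 5/8 with slerp weights a = sin((1−f)δ)/sin δ ≈ 0.681, b = sin(fδ)/sin δ ≈ 0.970.
p = a·p₁ + b·p₂ ≈ (0.903, 0.418, 0.096); φ = arcsin(p_z) ≈ 5.49°, λ = atan2(p_y, p_x) ≈ 24.85°.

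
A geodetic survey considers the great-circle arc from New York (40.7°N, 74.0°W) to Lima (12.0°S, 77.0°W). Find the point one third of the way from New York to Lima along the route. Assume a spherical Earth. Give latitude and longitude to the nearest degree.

Convert each endpoint to a unit vector on the sphere (x = cos φ cos λ, y = cos φ sin λ, z = sin φ).
The central angle between the endpoints is δ = arccos(p₁·p₂) ≈ 0.921 rad (52.8°).
Interpolate at f = 1/3 with slerp weights a = sin((1−f)δ)/sin δ ≈ 0.724, b = sin(fδ)/sin δ ≈ 0.380.
p = a·p₁ + b·p₂ ≈ (0.235, -0.889, 0.393); φ = arcsin(p_z) ≈ 23.14°, λ = atan2(p_y, p_x) ≈ -75.21°.

≈ (23°N, 75°W)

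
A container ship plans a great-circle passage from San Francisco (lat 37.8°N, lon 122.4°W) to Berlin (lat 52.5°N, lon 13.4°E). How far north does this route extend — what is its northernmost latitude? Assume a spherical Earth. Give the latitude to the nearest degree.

≈ 70°N

The great circle lies in the plane with unit normal n̂ = (p₁ × p₂)/|p₁ × p₂|.
Here n̂_z ≈ +0.339; the vertex latitude is φ_max = arccos|n̂_z| ≈ 70.2°.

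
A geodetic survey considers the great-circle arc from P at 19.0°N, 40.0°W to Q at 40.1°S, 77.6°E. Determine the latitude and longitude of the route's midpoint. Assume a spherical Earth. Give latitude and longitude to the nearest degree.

≈ 20°S, 9°E

The haversine formula gives a central angle δ ≈ 2.147 rad (123.0°) between the endpoints.
Interpolate at f = 1/2 with slerp weights a = sin((1−f)δ)/sin δ ≈ 1.048, b = sin(fδ)/sin δ ≈ 1.048.
p = a·p₁ + b·p₂ ≈ (0.931, 0.146, -0.334); φ = arcsin(p_z) ≈ -19.50°, λ = atan2(p_y, p_x) ≈ 8.91°.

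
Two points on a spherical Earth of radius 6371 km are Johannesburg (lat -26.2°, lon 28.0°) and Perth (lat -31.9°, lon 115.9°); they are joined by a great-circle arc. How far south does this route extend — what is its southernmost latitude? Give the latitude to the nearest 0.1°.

The great circle lies in the plane with unit normal n̂ = (p₁ × p₂)/|p₁ × p₂|.
Here n̂_z ≈ +0.789; the vertex latitude is φ_max = arccos|n̂_z| ≈ 37.9°.
Check via Clairaut: cos φ_max = |cos φ₁| · sin C = cos(26.2°)·sin(118.5°) ≈ 0.789, again giving ≈ 37.9°.

≈ -37.9°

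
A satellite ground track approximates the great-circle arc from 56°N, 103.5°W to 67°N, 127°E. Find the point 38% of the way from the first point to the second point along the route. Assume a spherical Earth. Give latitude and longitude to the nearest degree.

From cos δ = sin φ₁ sin φ₂ + cos φ₁ cos φ₂ cos Δλ, the central angle is δ ≈ 0.897 rad (51.4°).
Interpolate at f = 0.38 with slerp weights a = sin((1−f)δ)/sin δ ≈ 0.676, b = sin(fδ)/sin δ ≈ 0.428.
p = a·p₁ + b·p₂ ≈ (-0.189, -0.234, 0.954); φ = arcsin(p_z) ≈ 72.51°, λ = atan2(p_y, p_x) ≈ -128.91°.

≈ 73°N, 129°W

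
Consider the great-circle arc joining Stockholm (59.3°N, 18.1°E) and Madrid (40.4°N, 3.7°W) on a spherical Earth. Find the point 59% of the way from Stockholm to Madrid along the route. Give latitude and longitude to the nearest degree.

Write both endpoints as unit vectors p₁, p₂ with components (cos φ cos λ, cos φ sin λ, sin φ).
The central angle between the endpoints is δ = arccos(p₁·p₂) ≈ 0.407 rad (23.3°).
Interpolate at f = 0.59 with slerp weights a = sin((1−f)δ)/sin δ ≈ 0.420, b = sin(fδ)/sin δ ≈ 0.601.
p = a·p₁ + b·p₂ ≈ (0.660, 0.037, 0.750); φ = arcsin(p_z) ≈ 48.61°, λ = atan2(p_y, p_x) ≈ 3.21°.

≈ 49°N, 3°E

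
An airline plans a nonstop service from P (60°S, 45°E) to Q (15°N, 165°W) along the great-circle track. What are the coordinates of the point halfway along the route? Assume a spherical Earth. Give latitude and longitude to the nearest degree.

≈ (46°S, 170°E)

From cos δ = sin φ₁ sin φ₂ + cos φ₁ cos φ₂ cos Δλ, the central angle is δ ≈ 2.268 rad (130.0°).
Interpolate at f = 1/2 with slerp weights a = sin((1−f)δ)/sin δ ≈ 1.182, b = sin(fδ)/sin δ ≈ 1.182.
p = a·p₁ + b·p₂ ≈ (-0.685, 0.122, -0.718); φ = arcsin(p_z) ≈ -45.89°, λ = atan2(p_y, p_x) ≈ 169.87°.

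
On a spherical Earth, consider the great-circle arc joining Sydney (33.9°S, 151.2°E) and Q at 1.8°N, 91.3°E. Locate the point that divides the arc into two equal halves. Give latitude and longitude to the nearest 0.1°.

≈ 18.3°S, 118.2°E

Convert each endpoint to a unit vector on the sphere (x = cos φ cos λ, y = cos φ sin λ, z = sin φ).
The central angle between the endpoints is δ = arccos(p₁·p₂) ≈ 1.161 rad (66.5°).
Interpolate at f = 1/2 with slerp weights a = sin((1−f)δ)/sin δ ≈ 0.598, b = sin(fδ)/sin δ ≈ 0.598.
p = a·p₁ + b·p₂ ≈ (-0.448, 0.837, -0.315); φ = arcsin(p_z) ≈ -18.34°, λ = atan2(p_y, p_x) ≈ 118.19°.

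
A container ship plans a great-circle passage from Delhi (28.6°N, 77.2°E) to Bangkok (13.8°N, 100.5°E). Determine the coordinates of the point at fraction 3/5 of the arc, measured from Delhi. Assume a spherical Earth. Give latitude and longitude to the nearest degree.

≈ (20°N, 92°E)

The haversine formula gives a central angle δ ≈ 0.457 rad (26.2°) between the endpoints.
Interpolate at f = 3/5 with slerp weights a = sin((1−f)δ)/sin δ ≈ 0.412, b = sin(fδ)/sin δ ≈ 0.614.
p = a·p₁ + b·p₂ ≈ (-0.028, 0.939, 0.344); φ = arcsin(p_z) ≈ 20.10°, λ = atan2(p_y, p_x) ≈ 91.74°.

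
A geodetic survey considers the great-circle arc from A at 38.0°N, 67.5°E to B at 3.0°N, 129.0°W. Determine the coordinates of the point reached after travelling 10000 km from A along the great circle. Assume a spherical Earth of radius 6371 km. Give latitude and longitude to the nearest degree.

Write both endpoints as unit vectors p₁, p₂ with components (cos φ cos λ, cos φ sin λ, sin φ).
The central angle between the endpoints is δ = arccos(p₁·p₂) ≈ 2.378 rad (136.2°). The total great-circle distance is δ·R ≈ 2.378 × 6371 ≈ 15150 km, so the target fraction is f = 10000/15150 ≈ 0.660.
Interpolate at f ≈ 0.660 with slerp weights a = sin((1−f)δ)/sin δ ≈ 1.046, b = sin(fδ)/sin δ ≈ 1.446.
p = a·p₁ + b·p₂ ≈ (-0.593, -0.361, 0.719); φ = arcsin(p_z) ≈ 46.01°, λ = atan2(p_y, p_x) ≈ -148.69°.

≈ 46°N, 149°W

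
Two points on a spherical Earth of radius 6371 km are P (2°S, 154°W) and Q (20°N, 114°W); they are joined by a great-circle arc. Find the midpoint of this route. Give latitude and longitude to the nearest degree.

Write both endpoints as unit vectors p₁, p₂ with components (cos φ cos λ, cos φ sin λ, sin φ).
The central angle between the endpoints is δ = arccos(p₁·p₂) ≈ 0.785 rad (45.0°).
Interpolate at f = 1/2 with slerp weights a = sin((1−f)δ)/sin δ ≈ 0.541, b = sin(fδ)/sin δ ≈ 0.541.
p = a·p₁ + b·p₂ ≈ (-0.693, -0.702, 0.166); φ = arcsin(p_z) ≈ 9.57°, λ = atan2(p_y, p_x) ≈ -134.64°.

≈ (10°N, 135°W)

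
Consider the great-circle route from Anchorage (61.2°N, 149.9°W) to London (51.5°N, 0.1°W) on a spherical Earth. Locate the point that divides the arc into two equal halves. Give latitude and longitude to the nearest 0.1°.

Convert each endpoint to a unit vector on the sphere (x = cos φ cos λ, y = cos φ sin λ, z = sin φ).
The central angle between the endpoints is δ = arccos(p₁·p₂) ≈ 1.130 rad (64.7°).
Interpolate at f = 1/2 with slerp weights a = sin((1−f)δ)/sin δ ≈ 0.592, b = sin(fδ)/sin δ ≈ 0.592.
p = a·p₁ + b·p₂ ≈ (0.122, -0.144, 0.982); φ = arcsin(p_z) ≈ 79.14°, λ = atan2(p_y, p_x) ≈ -49.71°.

≈ (79.1°N, 49.7°W)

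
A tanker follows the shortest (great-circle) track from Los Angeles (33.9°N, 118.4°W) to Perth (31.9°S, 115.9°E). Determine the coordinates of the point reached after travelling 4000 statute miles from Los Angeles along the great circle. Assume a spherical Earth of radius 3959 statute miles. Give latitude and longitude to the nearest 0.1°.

Convert each endpoint to a unit vector on the sphere (x = cos φ cos λ, y = cos φ sin λ, z = sin φ).
The central angle between the endpoints is δ = arccos(p₁·p₂) ≈ 2.355 rad (134.9°). The total great-circle distance is δ·R ≈ 2.355 × 3959 ≈ 9322 mi, so the target fraction is f = 4000/9322 ≈ 0.429.
Interpolate at f ≈ 0.429 with slerp weights a = sin((1−f)δ)/sin δ ≈ 1.376, b = sin(fδ)/sin δ ≈ 1.196.
p = a·p₁ + b·p₂ ≈ (-0.987, -0.091, 0.135); φ = arcsin(p_z) ≈ 7.78°, λ = atan2(p_y, p_x) ≈ -174.72°.

≈ (7.8°N, 174.7°W)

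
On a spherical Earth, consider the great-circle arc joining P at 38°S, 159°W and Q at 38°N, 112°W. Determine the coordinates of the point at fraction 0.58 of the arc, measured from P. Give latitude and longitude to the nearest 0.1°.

≈ 6.2°N, 132.3°W

Write both endpoints as unit vectors p₁, p₂ with components (cos φ cos λ, cos φ sin λ, sin φ).
The central angle between the endpoints is δ = arccos(p₁·p₂) ≈ 1.526 rad (87.5°).
Interpolate at f = 0.58 with slerp weights a = sin((1−f)δ)/sin δ ≈ 0.599, b = sin(fδ)/sin δ ≈ 0.775.
p = a·p₁ + b·p₂ ≈ (-0.669, -0.735, 0.108); φ = arcsin(p_z) ≈ 6.23°, λ = atan2(p_y, p_x) ≈ -132.31°.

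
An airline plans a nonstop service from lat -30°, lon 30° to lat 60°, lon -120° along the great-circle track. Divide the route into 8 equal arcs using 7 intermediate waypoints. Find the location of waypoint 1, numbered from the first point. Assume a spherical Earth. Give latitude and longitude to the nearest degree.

≈ lat -13°, lon 22°

Write both endpoints as unit vectors p₁, p₂ with components (cos φ cos λ, cos φ sin λ, sin φ).
The central angle between the endpoints is δ = arccos(p₁·p₂) ≈ 2.512 rad (143.9°).
Interpolate at f = 1/8 with slerp weights a = sin((1−f)δ)/sin δ ≈ 1.375, b = sin(fδ)/sin δ ≈ 0.524.
p = a·p₁ + b·p₂ ≈ (0.900, 0.368, -0.233); φ = arcsin(p_z) ≈ -13.50°, λ = atan2(p_y, p_x) ≈ 22.26°.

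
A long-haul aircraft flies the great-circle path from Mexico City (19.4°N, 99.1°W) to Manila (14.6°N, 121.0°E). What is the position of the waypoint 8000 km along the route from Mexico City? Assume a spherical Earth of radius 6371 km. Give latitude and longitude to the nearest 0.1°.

≈ 40.7°N, 178.4°E

Write both endpoints as unit vectors p₁, p₂ with components (cos φ cos λ, cos φ sin λ, sin φ).
The central angle between the endpoints is δ = arccos(p₁·p₂) ≈ 2.233 rad (127.9°). The total great-circle distance is δ·R ≈ 2.233 × 6371 ≈ 14223 km, so the target fraction is f = 8000/14223 ≈ 0.562.
Interpolate at f ≈ 0.562 with slerp weights a = sin((1−f)δ)/sin δ ≈ 1.050, b = sin(fδ)/sin δ ≈ 1.205.
p = a·p₁ + b·p₂ ≈ (-0.757, 0.021, 0.653); φ = arcsin(p_z) ≈ 40.74°, λ = atan2(p_y, p_x) ≈ 178.39°.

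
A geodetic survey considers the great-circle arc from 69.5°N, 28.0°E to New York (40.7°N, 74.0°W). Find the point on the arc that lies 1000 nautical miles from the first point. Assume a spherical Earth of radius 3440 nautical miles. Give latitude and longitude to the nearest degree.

≈ 71°N, 22°W

Write both endpoints as unit vectors p₁, p₂ with components (cos φ cos λ, cos φ sin λ, sin φ).
The central angle between the endpoints is δ = arccos(p₁·p₂) ≈ 0.982 rad (56.2°). The total great-circle distance is δ·R ≈ 0.982 × 3440 ≈ 3377 nmi, so the target fraction is f = 1000/3377 ≈ 0.296.
Interpolate at f ≈ 0.296 with slerp weights a = sin((1−f)δ)/sin δ ≈ 0.767, b = sin(fδ)/sin δ ≈ 0.345.
p = a·p₁ + b·p₂ ≈ (0.309, -0.125, 0.943); φ = arcsin(p_z) ≈ 70.52°, λ = atan2(p_y, p_x) ≈ -22.05°.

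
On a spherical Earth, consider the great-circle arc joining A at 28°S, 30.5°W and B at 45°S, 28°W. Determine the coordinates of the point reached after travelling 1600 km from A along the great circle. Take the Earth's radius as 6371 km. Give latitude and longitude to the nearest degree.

≈ 42°S, 28°W

From cos δ = sin φ₁ sin φ₂ + cos φ₁ cos φ₂ cos Δλ, the central angle is δ ≈ 0.299 rad (17.1°). The total great-circle distance is δ·R ≈ 0.299 × 6371 ≈ 1903 km, so the target fraction is f = 1600/1903 ≈ 0.841.
Interpolate at f ≈ 0.841 with slerp weights a = sin((1−f)δ)/sin δ ≈ 0.162, b = sin(fδ)/sin δ ≈ 0.844.
p = a·p₁ + b·p₂ ≈ (0.650, -0.353, -0.673); φ = arcsin(p_z) ≈ -42.30°, λ = atan2(p_y, p_x) ≈ -28.48°.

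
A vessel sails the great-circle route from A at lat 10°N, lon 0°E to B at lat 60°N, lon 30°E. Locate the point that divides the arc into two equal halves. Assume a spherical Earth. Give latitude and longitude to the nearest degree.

From cos δ = sin φ₁ sin φ₂ + cos φ₁ cos φ₂ cos Δλ, the central angle is δ ≈ 0.956 rad (54.8°).
Interpolate at f = 1/2 with slerp weights a = sin((1−f)δ)/sin δ ≈ 0.563, b = sin(fδ)/sin δ ≈ 0.563.
p = a·p₁ + b·p₂ ≈ (0.798, 0.141, 0.585); φ = arcsin(p_z) ≈ 35.83°, λ = atan2(p_y, p_x) ≈ 10.00°.

≈ lat 36°N, lon 10°E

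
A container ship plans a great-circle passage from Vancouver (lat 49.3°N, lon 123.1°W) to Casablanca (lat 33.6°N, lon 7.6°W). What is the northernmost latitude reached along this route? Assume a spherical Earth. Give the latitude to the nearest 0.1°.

The great circle lies in the plane with unit normal n̂ = (p₁ × p₂)/|p₁ × p₂|.
Here n̂_z ≈ +0.499; the vertex latitude is φ_max = arccos|n̂_z| ≈ 60.1°.

≈ 60.1°N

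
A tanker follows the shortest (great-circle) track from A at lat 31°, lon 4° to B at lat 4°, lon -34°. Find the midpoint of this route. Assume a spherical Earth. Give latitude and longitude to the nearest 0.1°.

≈ lat 18.4°, lon -16.5°

Write both endpoints as unit vectors p₁, p₂ with components (cos φ cos λ, cos φ sin λ, sin φ).
The central angle between the endpoints is δ = arccos(p₁·p₂) ≈ 0.782 rad (44.8°).
Interpolate at f = 1/2 with slerp weights a = sin((1−f)δ)/sin δ ≈ 0.541, b = sin(fδ)/sin δ ≈ 0.541.
p = a·p₁ + b·p₂ ≈ (0.910, -0.269, 0.316); φ = arcsin(p_z) ≈ 18.44°, λ = atan2(p_y, p_x) ≈ -16.49°.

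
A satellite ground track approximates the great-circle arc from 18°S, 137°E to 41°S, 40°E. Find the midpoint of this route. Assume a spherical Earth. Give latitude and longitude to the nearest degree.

≈ 40°S, 96°E

Convert each endpoint to a unit vector on the sphere (x = cos φ cos λ, y = cos φ sin λ, z = sin φ).
The central angle between the endpoints is δ = arccos(p₁·p₂) ≈ 1.455 rad (83.4°).
Interpolate at f = 1/2 with slerp weights a = sin((1−f)δ)/sin δ ≈ 0.670, b = sin(fδ)/sin δ ≈ 0.670.
p = a·p₁ + b·p₂ ≈ (-0.079, 0.759, -0.646); φ = arcsin(p_z) ≈ -40.25°, λ = atan2(p_y, p_x) ≈ 95.91°.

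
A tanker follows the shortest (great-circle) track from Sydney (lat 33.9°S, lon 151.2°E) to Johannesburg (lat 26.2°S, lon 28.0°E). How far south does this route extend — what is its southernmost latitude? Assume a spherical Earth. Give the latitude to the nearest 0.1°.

≈ 50.8°S

The great circle lies in the plane with unit normal n̂ = (p₁ × p₂)/|p₁ × p₂|.
Here n̂_z ≈ -0.631; the vertex latitude is φ_max = arccos|n̂_z| ≈ 50.8°.
Check via Clairaut: cos φ_max = |cos φ₁| · sin C = cos(33.9°)·sin(130.5°) ≈ 0.631, again giving ≈ 50.8°.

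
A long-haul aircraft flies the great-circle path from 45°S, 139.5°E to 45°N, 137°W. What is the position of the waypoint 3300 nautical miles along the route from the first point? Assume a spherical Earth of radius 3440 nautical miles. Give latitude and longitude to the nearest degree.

≈ 3°S, 179°E

Convert each endpoint to a unit vector on the sphere (x = cos φ cos λ, y = cos φ sin λ, z = sin φ).
The central angle between the endpoints is δ = arccos(p₁·p₂) ≈ 2.030 rad (116.3°). The total great-circle distance is δ·R ≈ 2.030 × 3440 ≈ 6984 nmi, so the target fraction is f = 3300/6984 ≈ 0.473.
Interpolate at f ≈ 0.473 with slerp weights a = sin((1−f)δ)/sin δ ≈ 0.979, b = sin(fδ)/sin δ ≈ 0.913.
p = a·p₁ + b·p₂ ≈ (-0.999, 0.009, -0.046); φ = arcsin(p_z) ≈ -2.66°, λ = atan2(p_y, p_x) ≈ 179.48°.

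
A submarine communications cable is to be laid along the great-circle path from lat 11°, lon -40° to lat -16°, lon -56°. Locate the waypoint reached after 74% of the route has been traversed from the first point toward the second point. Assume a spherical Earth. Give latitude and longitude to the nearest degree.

≈ lat -9°, lon -52°

From cos δ = sin φ₁ sin φ₂ + cos φ₁ cos φ₂ cos Δλ, the central angle is δ ≈ 0.546 rad (31.3°).
Interpolate at f = 0.74 with slerp weights a = sin((1−f)δ)/sin δ ≈ 0.272, b = sin(fδ)/sin δ ≈ 0.757.
p = a·p₁ + b·p₂ ≈ (0.612, -0.775, -0.157); φ = arcsin(p_z) ≈ -9.02°, λ = atan2(p_y, p_x) ≈ -51.72°.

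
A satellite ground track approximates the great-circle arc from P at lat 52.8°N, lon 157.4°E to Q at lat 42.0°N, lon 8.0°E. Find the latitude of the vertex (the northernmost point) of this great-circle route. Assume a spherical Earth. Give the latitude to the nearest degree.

The great circle lies in the plane with unit normal n̂ = (p₁ × p₂)/|p₁ × p₂|.
Here n̂_z ≈ -0.231; the vertex latitude is φ_max = arccos|n̂_z| ≈ 76.6°.

≈ 77°N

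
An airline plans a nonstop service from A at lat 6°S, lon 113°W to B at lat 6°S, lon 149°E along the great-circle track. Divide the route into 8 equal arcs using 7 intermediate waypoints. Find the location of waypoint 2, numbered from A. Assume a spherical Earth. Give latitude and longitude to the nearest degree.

≈ lat 8°S, lon 137°W

Convert each endpoint to a unit vector on the sphere (x = cos φ cos λ, y = cos φ sin λ, z = sin φ).
The central angle between the endpoints is δ = arccos(p₁·p₂) ≈ 1.698 rad (97.3°).
Interpolate at f = 2/8 with slerp weights a = sin((1−f)δ)/sin δ ≈ 0.964, b = sin(fδ)/sin δ ≈ 0.415.
p = a·p₁ + b·p₂ ≈ (-0.728, -0.670, -0.144); φ = arcsin(p_z) ≈ -8.29°, λ = atan2(p_y, p_x) ≈ -137.41°.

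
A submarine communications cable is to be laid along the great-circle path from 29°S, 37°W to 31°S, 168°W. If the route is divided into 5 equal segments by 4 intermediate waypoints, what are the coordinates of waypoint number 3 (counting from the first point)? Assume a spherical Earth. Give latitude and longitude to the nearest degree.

≈ 53°S, 119°W

Write both endpoints as unit vectors p₁, p₂ with components (cos φ cos λ, cos φ sin λ, sin φ).
The central angle between the endpoints is δ = arccos(p₁·p₂) ≈ 1.815 rad (104.0°).
Interpolate at f = 3/5 with slerp weights a = sin((1−f)δ)/sin δ ≈ 0.684, b = sin(fδ)/sin δ ≈ 0.913.
p = a·p₁ + b·p₂ ≈ (-0.288, -0.523, -0.802); φ = arcsin(p_z) ≈ -53.35°, λ = atan2(p_y, p_x) ≈ -118.83°.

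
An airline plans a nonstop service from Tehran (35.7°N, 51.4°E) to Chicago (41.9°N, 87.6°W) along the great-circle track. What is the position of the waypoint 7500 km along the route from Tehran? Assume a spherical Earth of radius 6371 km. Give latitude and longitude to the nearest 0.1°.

≈ (61.4°N, 57.9°W)

From cos δ = sin φ₁ sin φ₂ + cos φ₁ cos φ₂ cos Δλ, the central angle is δ ≈ 1.637 rad (93.8°). The total great-circle distance is δ·R ≈ 1.637 × 6371 ≈ 10431 km, so the target fraction is f = 7500/10431 ≈ 0.719.
Interpolate at f ≈ 0.719 with slerp weights a = sin((1−f)δ)/sin δ ≈ 0.445, b = sin(fδ)/sin δ ≈ 0.926.
p = a·p₁ + b·p₂ ≈ (0.254, -0.406, 0.878); φ = arcsin(p_z) ≈ 61.38°, λ = atan2(p_y, p_x) ≈ -57.93°.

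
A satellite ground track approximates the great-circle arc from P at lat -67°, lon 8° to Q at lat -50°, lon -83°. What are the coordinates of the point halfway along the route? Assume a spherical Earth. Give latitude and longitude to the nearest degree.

≈ lat -66°, lon -51°

Convert each endpoint to a unit vector on the sphere (x = cos φ cos λ, y = cos φ sin λ, z = sin φ).
The central angle between the endpoints is δ = arccos(p₁·p₂) ≈ 0.794 rad (45.5°).
Interpolate at f = 1/2 with slerp weights a = sin((1−f)δ)/sin δ ≈ 0.542, b = sin(fδ)/sin δ ≈ 0.542.
p = a·p₁ + b·p₂ ≈ (0.252, -0.316, -0.914); φ = arcsin(p_z) ≈ -66.13°, λ = atan2(p_y, p_x) ≈ -51.44°.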